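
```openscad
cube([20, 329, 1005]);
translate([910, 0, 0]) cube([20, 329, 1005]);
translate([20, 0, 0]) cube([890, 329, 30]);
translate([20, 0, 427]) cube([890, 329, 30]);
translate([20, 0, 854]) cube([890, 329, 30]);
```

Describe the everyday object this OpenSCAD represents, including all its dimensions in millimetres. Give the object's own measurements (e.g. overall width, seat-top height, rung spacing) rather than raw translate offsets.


An open bookshelf. Two side panels, each 20 mm thick, 329 mm deep and 1005 mm tall, stand 930 mm apart (outside-to-outside). Between them sit 3 shelves, each 30 mm thick and 329 mm deep, spanning the full gap between the sides. The bottom shelf rests on the floor (its underside at z = 0) and the clear gap between one shelf's top and the next shelf's underside is 397 mm.


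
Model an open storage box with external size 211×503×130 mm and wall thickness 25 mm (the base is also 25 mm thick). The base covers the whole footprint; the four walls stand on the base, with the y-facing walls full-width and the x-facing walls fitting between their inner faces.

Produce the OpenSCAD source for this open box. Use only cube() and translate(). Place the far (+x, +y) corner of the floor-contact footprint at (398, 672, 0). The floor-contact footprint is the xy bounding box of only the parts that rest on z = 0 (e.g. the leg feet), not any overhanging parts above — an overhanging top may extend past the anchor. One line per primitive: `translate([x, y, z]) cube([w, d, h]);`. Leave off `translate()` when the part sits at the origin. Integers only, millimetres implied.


translate([187, 169, 0]) cube([211, 503, 25]);
translate([187, 169, 25]) cube([211, 25, 105]);
translate([187, 647, 25]) cube([211, 25, 105]);
translate([187, 194, 25]) cube([25, 453, 105]);
translate([373, 194, 25]) cube([25, 453, 105]);


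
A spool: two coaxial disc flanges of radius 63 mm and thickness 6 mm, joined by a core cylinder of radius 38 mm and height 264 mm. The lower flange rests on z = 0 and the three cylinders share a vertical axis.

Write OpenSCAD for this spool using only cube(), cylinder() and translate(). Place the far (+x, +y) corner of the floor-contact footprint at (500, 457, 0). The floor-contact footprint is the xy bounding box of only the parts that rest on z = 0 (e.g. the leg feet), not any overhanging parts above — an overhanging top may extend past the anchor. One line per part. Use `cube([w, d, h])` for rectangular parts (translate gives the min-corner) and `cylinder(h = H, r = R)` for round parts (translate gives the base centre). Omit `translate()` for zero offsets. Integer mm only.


translate([437, 394, 0]) cylinder(h = 6, r = 63);
translate([437, 394, 6]) cylinder(h = 264, r = 38);
translate([437, 394, 270]) cylinder(h = 6, r = 63);


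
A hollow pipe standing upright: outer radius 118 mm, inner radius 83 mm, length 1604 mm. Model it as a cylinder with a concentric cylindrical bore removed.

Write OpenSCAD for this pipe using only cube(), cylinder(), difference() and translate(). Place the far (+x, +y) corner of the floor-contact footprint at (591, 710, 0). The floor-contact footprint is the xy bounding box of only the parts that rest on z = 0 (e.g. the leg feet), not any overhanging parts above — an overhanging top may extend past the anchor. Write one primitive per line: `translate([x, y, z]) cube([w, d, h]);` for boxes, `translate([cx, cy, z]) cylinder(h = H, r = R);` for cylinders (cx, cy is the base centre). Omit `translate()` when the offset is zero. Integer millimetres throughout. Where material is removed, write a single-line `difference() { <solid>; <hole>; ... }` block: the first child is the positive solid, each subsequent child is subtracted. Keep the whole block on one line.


difference() { translate([473, 592, 0]) cylinder(h = 1604, r = 118); translate([473, 592, 0]) cylinder(h = 1604, r = 83); }


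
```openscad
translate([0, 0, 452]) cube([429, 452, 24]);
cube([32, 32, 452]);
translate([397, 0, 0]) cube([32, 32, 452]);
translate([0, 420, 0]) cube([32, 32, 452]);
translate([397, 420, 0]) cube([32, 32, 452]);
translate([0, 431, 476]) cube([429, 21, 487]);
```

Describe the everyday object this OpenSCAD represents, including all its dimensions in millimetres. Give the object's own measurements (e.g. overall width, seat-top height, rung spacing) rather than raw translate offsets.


A chair. The seat is a 429×452×24 mm slab with its top at z = 476 mm, on four 32×32 mm corner legs (flush with the seat edges, standing on z = 0). A flat backrest 21 mm thick, 487 mm tall, spans the full seat width and rises from the seat top along its +y edge, rear face flush with the rear of the seat.


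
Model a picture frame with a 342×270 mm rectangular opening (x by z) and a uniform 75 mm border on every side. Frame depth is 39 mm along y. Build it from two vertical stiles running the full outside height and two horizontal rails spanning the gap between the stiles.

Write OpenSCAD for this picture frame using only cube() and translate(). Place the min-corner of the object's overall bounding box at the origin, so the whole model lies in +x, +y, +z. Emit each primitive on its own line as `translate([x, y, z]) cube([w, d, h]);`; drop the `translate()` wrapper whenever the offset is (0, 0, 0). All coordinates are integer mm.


cube([75, 39, 420]);
translate([417, 0, 0]) cube([75, 39, 420]);
translate([75, 0, 0]) cube([342, 39, 75]);
translate([75, 0, 345]) cube([342, 39, 75]);


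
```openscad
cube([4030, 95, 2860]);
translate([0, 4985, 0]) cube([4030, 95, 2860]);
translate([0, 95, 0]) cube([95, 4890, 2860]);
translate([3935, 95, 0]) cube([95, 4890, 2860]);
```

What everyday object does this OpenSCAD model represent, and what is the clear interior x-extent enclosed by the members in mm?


A house (or room) frame. The interior width is 3840 mm.

Four 2860 mm walls enclosing a rectangle with no floor or roof — a room or house frame. Outside width is 4030 mm and wall thickness is 95 mm, so the interior width is 4030 − 2 × 95 = 3840 mm.


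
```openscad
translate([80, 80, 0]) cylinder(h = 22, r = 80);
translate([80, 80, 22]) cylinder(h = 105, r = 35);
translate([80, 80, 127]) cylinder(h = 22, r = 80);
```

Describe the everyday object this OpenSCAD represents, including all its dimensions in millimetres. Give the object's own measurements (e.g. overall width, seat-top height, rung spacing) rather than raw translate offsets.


A spool: two coaxial disc flanges of radius 80 mm and thickness 22 mm, joined by a core cylinder of radius 35 mm and height 105 mm. The lower flange rests on z = 0 and the three cylinders share a vertical axis.


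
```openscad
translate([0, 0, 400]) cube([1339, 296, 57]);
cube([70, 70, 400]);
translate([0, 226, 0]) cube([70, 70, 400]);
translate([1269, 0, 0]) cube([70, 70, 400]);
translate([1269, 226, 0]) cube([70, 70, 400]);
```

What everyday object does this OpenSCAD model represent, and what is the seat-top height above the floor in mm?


A bench. The seat-top height is 457 mm.

A long slab on four corner posts — a bench. The slab sits at z = 400 with thickness 57, so the top is 400 + 57 = 457 mm.


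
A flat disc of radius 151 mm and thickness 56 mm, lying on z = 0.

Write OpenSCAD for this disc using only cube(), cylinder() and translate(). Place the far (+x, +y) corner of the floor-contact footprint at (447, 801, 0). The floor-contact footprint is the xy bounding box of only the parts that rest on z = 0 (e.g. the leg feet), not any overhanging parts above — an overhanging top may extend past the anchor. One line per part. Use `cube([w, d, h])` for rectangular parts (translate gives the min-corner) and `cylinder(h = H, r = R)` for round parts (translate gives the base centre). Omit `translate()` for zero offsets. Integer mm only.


translate([296, 650, 0]) cylinder(h = 56, r = 151);


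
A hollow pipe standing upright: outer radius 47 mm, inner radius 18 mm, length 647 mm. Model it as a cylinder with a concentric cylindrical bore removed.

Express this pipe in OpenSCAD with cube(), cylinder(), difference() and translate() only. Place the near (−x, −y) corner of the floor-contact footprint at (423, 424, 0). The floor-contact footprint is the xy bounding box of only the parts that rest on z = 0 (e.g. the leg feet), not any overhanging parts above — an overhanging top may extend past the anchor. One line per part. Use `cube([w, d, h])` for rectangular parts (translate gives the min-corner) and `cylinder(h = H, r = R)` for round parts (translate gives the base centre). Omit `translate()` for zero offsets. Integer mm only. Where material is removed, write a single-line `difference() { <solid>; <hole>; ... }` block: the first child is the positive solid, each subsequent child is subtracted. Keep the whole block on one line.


difference() { translate([470, 471, 0]) cylinder(h = 647, r = 47); translate([470, 471, 0]) cylinder(h = 647, r = 18); }


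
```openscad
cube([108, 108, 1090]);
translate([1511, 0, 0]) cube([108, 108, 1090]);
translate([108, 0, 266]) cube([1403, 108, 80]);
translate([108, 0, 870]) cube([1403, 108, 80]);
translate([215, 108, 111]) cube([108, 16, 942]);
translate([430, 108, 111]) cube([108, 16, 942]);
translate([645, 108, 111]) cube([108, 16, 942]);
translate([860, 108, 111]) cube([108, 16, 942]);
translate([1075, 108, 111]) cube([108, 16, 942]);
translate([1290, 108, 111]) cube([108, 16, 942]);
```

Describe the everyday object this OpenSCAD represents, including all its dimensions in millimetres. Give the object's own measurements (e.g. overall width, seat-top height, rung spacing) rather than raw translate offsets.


A fence section. Two 108×108 mm posts, 1090 mm tall, stand on the floor with a clear span of 1403 mm between their inner faces. Two horizontal rails of 108×80 mm section span the gap between the posts with their undersides at z = 266 mm and z = 870 mm, flush with the posts' −y face. 6 pickets, each 108 mm wide, 16 mm thick and 942 mm tall, are fixed to the +y face of the rails with their bottoms at z = 111 mm, spaced across the span with a 107 mm gap after the −x post and between neighbouring pickets, with 113 mm left before the +x post.


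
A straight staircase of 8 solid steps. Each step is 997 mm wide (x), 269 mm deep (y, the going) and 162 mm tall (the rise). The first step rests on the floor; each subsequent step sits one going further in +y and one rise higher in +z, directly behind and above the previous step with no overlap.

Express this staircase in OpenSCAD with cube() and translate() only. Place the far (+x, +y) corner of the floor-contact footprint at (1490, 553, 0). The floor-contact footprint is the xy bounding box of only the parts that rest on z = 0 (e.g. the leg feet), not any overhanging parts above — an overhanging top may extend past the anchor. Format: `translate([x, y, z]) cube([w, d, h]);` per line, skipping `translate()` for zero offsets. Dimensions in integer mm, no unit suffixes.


translate([493, 284, 0]) cube([997, 269, 162]);
translate([493, 553, 162]) cube([997, 269, 162]);
translate([493, 822, 324]) cube([997, 269, 162]);
translate([493, 1091, 486]) cube([997, 269, 162]);
translate([493, 1360, 648]) cube([997, 269, 162]);
translate([493, 1629, 810]) cube([997, 269, 162]);
translate([493, 1898, 972]) cube([997, 269, 162]);
translate([493, 2167, 1134]) cube([997, 269, 162]);


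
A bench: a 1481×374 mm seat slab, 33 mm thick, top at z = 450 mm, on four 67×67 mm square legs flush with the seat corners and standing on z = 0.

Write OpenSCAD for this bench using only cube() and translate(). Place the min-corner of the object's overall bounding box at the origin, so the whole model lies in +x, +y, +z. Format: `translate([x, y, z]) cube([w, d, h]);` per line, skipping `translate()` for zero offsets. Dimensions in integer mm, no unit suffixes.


translate([0, 0, 417]) cube([1481, 374, 33]);
cube([67, 67, 417]);
translate([0, 307, 0]) cube([67, 67, 417]);
translate([1414, 0, 0]) cube([67, 67, 417]);
translate([1414, 307, 0]) cube([67, 67, 417]);


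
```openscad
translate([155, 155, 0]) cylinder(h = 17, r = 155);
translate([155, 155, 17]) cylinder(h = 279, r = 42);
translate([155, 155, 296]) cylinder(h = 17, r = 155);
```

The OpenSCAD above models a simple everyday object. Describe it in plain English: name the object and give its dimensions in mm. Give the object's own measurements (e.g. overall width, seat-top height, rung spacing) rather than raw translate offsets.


A spool: two coaxial disc flanges of radius 155 mm and thickness 17 mm, joined by a core cylinder of radius 42 mm and height 279 mm. The lower flange rests on z = 0 and the three cylinders share a vertical axis.


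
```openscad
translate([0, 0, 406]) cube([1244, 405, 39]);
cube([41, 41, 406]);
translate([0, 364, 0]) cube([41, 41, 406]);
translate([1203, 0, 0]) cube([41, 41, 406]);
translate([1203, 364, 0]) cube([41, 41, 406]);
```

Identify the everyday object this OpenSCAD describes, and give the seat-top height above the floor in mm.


A bench. The seat-top height is 445 mm.

A long slab on four corner posts — a bench. The slab sits at z = 406 with thickness 39, so the top is 406 + 39 = 445 mm.


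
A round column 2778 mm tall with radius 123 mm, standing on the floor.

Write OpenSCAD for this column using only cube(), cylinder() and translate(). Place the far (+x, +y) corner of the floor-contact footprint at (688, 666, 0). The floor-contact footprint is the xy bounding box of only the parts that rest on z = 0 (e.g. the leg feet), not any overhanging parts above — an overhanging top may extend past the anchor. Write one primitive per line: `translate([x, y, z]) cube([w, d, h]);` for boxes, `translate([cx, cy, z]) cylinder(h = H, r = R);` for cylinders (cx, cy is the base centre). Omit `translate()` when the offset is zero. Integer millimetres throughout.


translate([565, 543, 0]) cylinder(h = 2778, r = 123);


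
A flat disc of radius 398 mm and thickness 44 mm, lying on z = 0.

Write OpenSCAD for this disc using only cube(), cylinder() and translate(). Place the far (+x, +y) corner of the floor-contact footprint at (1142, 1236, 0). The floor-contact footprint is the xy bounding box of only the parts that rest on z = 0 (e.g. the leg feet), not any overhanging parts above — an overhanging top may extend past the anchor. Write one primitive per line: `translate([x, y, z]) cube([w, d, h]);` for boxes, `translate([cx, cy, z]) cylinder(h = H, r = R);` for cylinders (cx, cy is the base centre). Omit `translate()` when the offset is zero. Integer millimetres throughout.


translate([744, 838, 0]) cylinder(h = 44, r = 398);


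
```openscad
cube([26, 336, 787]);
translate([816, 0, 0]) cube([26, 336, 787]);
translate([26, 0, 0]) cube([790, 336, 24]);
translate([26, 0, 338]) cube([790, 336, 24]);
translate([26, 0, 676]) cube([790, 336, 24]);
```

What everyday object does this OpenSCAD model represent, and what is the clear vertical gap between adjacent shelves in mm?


A bookshelf. The clear shelf gap is 314 mm.

Two tall side panels with 3 horizontal boards between them — a bookshelf. The first two shelf undersides are at z = 0 and z = 338; with shelf thickness 24, the clear gap is 338 − 0 − 24 = 314 mm.


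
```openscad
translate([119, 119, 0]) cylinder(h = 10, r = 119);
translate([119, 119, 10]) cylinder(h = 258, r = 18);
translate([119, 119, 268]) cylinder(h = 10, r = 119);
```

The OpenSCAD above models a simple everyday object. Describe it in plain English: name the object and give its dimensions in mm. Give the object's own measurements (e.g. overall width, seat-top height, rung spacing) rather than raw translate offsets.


A spool: two coaxial disc flanges of radius 119 mm and thickness 10 mm, joined by a core cylinder of radius 18 mm and height 258 mm. The lower flange rests on z = 0 and the three cylinders share a vertical axis.


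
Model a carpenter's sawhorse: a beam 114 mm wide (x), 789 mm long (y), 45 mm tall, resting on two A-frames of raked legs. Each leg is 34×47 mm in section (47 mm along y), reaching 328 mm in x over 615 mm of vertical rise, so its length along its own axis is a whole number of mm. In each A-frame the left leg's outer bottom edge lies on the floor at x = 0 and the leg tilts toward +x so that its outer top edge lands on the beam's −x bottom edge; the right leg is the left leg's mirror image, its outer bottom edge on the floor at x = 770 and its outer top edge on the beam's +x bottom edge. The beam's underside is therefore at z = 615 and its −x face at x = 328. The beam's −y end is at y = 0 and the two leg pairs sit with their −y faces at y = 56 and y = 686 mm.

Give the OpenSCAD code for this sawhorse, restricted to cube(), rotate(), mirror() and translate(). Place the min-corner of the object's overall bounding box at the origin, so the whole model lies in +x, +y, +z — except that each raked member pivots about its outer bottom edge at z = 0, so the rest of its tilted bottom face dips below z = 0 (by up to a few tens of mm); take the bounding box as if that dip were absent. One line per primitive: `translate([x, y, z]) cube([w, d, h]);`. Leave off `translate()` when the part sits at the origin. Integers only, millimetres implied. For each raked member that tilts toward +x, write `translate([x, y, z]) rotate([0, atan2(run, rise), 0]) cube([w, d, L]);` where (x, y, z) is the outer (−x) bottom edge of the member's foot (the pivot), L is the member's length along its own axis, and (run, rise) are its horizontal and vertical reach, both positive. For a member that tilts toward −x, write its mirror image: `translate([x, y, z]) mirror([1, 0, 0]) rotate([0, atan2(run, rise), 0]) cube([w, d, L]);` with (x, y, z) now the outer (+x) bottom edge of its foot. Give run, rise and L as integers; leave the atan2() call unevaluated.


translate([328, 0, 615]) cube([114, 789, 45]);
translate([0, 56, 0]) rotate([0, atan2(328, 615), 0]) cube([34, 47, 697]);
translate([770, 56, 0]) mirror([1, 0, 0]) rotate([0, atan2(328, 615), 0]) cube([34, 47, 697]);
translate([0, 686, 0]) rotate([0, atan2(328, 615), 0]) cube([34, 47, 697]);
translate([770, 686, 0]) mirror([1, 0, 0]) rotate([0, atan2(328, 615), 0]) cube([34, 47, 697]);


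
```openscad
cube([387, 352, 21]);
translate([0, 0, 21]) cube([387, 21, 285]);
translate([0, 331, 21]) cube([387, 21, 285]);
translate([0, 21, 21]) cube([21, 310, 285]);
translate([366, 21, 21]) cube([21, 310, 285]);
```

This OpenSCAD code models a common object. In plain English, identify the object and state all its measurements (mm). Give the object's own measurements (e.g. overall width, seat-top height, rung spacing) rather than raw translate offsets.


An open-topped rectangular box: outside dimensions 387×352×306 mm, with a uniform wall and base thickness of 21 mm. The base is a full 387×352 slab on the floor; four walls sit on top of the base. The front and back walls (the −y and +y sides) span the full width; the two side walls fit between them.


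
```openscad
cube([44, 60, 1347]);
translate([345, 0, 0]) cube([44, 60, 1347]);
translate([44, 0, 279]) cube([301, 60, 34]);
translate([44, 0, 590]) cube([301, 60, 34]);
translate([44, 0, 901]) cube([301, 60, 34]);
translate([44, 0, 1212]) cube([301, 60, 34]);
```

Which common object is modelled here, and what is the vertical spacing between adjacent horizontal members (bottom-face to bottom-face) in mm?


A ladder. The rung spacing is 311 mm.

Two tall 44×60 posts with 4 short bars between them — a ladder. Adjacent rungs sit at z = 279 and z = 590, so the spacing is 590 − 279 = 311 mm.


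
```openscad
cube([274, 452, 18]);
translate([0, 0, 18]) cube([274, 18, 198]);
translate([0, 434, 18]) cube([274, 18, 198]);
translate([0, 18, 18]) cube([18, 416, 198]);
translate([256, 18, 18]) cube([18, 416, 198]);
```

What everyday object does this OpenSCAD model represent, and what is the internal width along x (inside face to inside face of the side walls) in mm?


An open box. The internal width is 238 mm.

A 274×452 base slab with four walls standing on it — an open box. The base is 274 mm wide and the walls are 18 mm thick, so the internal width is 274 − 2 × 18 = 238 mm.


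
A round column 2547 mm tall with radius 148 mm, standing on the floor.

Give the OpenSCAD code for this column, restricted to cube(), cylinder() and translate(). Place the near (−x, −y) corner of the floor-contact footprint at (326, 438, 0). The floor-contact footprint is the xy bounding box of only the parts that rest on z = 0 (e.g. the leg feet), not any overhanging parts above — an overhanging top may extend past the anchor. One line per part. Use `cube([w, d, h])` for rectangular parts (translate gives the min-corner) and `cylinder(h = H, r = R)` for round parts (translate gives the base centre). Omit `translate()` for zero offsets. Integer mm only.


translate([474, 586, 0]) cylinder(h = 2547, r = 148);


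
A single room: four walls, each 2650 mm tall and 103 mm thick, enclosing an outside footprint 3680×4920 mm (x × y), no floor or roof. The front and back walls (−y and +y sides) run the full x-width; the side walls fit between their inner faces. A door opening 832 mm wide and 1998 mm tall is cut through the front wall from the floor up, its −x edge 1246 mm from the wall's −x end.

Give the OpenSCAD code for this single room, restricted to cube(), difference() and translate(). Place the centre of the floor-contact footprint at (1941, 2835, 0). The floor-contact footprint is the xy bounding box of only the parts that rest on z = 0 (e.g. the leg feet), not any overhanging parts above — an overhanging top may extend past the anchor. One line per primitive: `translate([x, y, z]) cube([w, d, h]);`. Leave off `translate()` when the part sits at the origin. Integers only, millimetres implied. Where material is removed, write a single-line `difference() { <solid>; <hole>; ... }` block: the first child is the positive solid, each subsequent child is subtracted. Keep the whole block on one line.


difference() { translate([101, 375, 0]) cube([3680, 103, 2650]); translate([1347, 375, 0]) cube([832, 103, 1998]); }
translate([101, 5192, 0]) cube([3680, 103, 2650]);
translate([101, 478, 0]) cube([103, 4714, 2650]);
translate([3678, 478, 0]) cube([103, 4714, 2650]);


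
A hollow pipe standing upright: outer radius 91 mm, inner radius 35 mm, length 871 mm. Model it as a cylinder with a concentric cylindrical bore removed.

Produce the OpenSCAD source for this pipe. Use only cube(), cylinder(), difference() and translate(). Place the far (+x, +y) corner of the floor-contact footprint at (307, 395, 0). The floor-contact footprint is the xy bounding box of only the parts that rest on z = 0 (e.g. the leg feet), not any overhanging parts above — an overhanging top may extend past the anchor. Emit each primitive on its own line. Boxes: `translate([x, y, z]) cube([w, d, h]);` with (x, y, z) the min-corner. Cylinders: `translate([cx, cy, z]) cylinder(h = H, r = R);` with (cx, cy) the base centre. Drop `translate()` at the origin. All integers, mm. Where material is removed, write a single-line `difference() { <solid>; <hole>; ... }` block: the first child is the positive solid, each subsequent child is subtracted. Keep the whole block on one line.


difference() { translate([216, 304, 0]) cylinder(h = 871, r = 91); translate([216, 304, 0]) cylinder(h = 871, r = 35); }


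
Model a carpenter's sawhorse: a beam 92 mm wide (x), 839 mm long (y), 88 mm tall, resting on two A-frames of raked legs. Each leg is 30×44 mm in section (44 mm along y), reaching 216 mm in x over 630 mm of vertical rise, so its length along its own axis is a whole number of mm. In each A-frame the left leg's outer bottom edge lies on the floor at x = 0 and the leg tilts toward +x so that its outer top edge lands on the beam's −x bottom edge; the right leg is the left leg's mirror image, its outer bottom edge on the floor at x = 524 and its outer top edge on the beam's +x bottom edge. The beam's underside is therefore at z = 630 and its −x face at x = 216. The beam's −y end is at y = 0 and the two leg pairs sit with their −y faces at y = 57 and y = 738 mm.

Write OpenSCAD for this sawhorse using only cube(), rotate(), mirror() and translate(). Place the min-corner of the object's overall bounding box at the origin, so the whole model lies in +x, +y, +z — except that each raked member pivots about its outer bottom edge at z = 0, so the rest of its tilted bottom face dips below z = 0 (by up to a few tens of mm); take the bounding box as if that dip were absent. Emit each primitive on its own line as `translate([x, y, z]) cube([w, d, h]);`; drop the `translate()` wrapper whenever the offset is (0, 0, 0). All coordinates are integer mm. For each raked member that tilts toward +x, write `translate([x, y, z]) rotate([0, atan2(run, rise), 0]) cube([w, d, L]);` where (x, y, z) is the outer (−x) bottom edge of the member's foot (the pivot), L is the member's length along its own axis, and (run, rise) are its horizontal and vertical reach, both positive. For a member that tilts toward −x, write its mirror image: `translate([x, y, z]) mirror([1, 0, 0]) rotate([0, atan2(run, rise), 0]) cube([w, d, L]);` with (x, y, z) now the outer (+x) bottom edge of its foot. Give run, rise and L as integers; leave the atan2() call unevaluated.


// leg length = √(216² + 630²) = 666
// right-leg outer foot x = 2·216 + 92 = 524
// beam min-corner = (216, 0, 630)
translate([216, 0, 630]) cube([92, 839, 88]);
translate([0, 57, 0]) rotate([0, atan2(216, 630), 0]) cube([30, 44, 666]);
translate([524, 57, 0]) mirror([1, 0, 0]) rotate([0, atan2(216, 630), 0]) cube([30, 44, 666]);
translate([0, 738, 0]) rotate([0, atan2(216, 630), 0]) cube([30, 44, 666]);
translate([524, 738, 0]) mirror([1, 0, 0]) rotate([0, atan2(216, 630), 0]) cube([30, 44, 666]);


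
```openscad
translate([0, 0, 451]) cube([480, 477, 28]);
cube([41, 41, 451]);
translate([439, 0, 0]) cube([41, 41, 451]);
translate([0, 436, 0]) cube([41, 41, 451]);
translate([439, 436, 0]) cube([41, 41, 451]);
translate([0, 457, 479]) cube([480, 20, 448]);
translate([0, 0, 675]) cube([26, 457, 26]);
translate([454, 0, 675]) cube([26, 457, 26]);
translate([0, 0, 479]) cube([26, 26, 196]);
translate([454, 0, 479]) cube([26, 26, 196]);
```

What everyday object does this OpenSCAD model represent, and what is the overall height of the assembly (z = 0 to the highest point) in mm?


A chair. The overall height is 927 mm.

A slab on four corner posts with a tall panel at the back — a chair. The seat slab sits at z = 451 with thickness 28, and the 448 mm backrest starts at the seat top, so the overall height is 451 + 28 + 448 = 927 mm.


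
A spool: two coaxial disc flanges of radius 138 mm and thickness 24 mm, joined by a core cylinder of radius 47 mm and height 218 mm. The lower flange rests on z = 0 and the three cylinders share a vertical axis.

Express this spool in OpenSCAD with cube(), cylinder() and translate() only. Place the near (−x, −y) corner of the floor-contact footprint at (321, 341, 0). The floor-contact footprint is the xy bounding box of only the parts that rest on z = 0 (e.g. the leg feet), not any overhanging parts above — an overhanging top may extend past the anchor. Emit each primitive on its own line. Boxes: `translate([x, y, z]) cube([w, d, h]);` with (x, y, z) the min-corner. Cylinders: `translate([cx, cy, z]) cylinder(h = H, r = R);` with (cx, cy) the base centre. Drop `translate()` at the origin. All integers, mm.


translate([459, 479, 0]) cylinder(h = 24, r = 138);
translate([459, 479, 24]) cylinder(h = 218, r = 47);
translate([459, 479, 242]) cylinder(h = 24, r = 138);


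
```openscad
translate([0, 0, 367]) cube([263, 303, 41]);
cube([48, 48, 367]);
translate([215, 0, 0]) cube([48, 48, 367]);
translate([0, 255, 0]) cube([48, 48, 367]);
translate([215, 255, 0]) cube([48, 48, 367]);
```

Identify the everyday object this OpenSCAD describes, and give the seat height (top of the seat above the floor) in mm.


A stool. The seat height is 408 mm.

A 263×303×41 slab at z = 367 on four corner posts — a stool. The seat top is 367 + 41 = 408 mm.


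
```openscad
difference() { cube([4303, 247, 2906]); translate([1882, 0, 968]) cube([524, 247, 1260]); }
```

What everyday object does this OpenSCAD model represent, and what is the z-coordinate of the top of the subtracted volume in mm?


A wall with a window opening. The window head height is 2228 mm.

A wall with a rectangular opening subtracted — a window. Sill at z = 968, opening 1260 mm tall, so the head is at 968 + 1260 = 2228 mm.


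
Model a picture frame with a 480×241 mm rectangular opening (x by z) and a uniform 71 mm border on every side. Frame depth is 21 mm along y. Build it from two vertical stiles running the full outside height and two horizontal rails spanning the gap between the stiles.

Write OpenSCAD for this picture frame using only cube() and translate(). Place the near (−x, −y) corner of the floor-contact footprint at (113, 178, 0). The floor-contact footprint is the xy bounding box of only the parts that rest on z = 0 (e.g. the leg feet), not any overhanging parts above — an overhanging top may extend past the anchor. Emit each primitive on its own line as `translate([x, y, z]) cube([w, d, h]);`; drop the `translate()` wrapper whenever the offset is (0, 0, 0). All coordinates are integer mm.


translate([113, 178, 0]) cube([71, 21, 383]);
translate([664, 178, 0]) cube([71, 21, 383]);
translate([184, 178, 0]) cube([480, 21, 71]);
translate([184, 178, 312]) cube([480, 21, 71]);


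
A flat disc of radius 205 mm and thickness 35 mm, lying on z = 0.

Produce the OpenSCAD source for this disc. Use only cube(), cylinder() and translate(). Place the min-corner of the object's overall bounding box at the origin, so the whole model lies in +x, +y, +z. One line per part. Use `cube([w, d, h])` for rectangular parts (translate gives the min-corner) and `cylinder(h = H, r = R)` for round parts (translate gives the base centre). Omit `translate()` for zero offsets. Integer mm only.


translate([205, 205, 0]) cylinder(h = 35, r = 205);


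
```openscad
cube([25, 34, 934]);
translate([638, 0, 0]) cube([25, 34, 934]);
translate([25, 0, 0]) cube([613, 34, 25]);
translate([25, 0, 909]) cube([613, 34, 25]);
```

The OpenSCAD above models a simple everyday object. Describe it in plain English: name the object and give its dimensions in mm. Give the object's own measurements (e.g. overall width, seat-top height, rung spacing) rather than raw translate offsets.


A rectangular picture frame lying in the x–z plane (depth along y). The opening is 613 mm wide (x) by 884 mm tall (z), surrounded by a border 25 mm wide on all four sides. The frame is 34 mm deep and is made of two full-height vertical stiles with two horizontal rails fitted between them.


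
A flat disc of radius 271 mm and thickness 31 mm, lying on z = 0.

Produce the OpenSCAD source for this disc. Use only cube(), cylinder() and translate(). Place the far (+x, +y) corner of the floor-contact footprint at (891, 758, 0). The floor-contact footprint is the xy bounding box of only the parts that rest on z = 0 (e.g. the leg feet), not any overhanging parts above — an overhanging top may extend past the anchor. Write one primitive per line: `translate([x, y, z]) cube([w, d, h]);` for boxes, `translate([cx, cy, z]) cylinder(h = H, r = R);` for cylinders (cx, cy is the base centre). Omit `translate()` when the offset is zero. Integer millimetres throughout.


translate([620, 487, 0]) cylinder(h = 31, r = 271);


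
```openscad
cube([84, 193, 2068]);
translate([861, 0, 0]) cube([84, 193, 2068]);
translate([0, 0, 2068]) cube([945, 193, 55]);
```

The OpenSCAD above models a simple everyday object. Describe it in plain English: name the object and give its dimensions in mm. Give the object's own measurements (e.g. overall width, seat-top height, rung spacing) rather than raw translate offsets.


A door frame. The clear opening is 777 mm wide and 2068 mm high. Two 84 mm wide jambs, 193 mm deep, stand either side of the opening from the floor to the top of the opening. A 55 mm thick head sits across the top of both jambs, spanning the full outside width of the frame.


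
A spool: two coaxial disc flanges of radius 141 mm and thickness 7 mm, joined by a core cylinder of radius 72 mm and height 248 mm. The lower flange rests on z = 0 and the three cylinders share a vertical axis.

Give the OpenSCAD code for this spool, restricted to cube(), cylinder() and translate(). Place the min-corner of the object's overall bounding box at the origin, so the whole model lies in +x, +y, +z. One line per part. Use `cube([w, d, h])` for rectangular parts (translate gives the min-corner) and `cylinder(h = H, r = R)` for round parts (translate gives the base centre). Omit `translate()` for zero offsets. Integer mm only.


translate([141, 141, 0]) cylinder(h = 7, r = 141);
translate([141, 141, 7]) cylinder(h = 248, r = 72);
translate([141, 141, 255]) cylinder(h = 7, r = 141);


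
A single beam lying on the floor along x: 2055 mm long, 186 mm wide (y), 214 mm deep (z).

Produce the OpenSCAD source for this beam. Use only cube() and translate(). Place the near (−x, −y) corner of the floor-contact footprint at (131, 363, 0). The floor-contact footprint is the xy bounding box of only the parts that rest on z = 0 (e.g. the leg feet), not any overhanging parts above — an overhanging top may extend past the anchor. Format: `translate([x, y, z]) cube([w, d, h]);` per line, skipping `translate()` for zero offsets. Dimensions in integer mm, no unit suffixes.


translate([131, 363, 0]) cube([2055, 186, 214]);


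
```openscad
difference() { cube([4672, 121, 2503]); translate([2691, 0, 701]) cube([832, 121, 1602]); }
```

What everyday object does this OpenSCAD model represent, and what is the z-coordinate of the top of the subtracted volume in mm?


A wall with a window opening. The window head height is 2303 mm.

A wall with a rectangular opening subtracted — a window. Sill at z = 701, opening 1602 mm tall, so the head is at 701 + 1602 = 2303 mm.


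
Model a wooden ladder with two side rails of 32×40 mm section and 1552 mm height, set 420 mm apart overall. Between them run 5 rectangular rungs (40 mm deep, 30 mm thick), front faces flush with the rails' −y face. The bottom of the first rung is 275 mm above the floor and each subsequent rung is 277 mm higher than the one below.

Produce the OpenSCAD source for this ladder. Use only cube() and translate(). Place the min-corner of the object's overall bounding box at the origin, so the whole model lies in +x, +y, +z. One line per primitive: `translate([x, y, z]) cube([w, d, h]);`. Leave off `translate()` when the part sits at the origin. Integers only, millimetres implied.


cube([32, 40, 1552]);
translate([388, 0, 0]) cube([32, 40, 1552]);
translate([32, 0, 275]) cube([356, 40, 30]);
translate([32, 0, 552]) cube([356, 40, 30]);
translate([32, 0, 829]) cube([356, 40, 30]);
translate([32, 0, 1106]) cube([356, 40, 30]);
translate([32, 0, 1383]) cube([356, 40, 30]);


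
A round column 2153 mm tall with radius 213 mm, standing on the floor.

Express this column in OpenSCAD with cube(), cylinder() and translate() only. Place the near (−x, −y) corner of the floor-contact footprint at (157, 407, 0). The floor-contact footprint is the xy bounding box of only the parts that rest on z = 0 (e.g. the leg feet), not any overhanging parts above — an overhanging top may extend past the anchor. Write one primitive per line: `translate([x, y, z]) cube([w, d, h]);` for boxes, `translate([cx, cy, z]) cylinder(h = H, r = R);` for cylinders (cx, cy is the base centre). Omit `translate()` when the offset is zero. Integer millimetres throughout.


translate([370, 620, 0]) cylinder(h = 2153, r = 213);


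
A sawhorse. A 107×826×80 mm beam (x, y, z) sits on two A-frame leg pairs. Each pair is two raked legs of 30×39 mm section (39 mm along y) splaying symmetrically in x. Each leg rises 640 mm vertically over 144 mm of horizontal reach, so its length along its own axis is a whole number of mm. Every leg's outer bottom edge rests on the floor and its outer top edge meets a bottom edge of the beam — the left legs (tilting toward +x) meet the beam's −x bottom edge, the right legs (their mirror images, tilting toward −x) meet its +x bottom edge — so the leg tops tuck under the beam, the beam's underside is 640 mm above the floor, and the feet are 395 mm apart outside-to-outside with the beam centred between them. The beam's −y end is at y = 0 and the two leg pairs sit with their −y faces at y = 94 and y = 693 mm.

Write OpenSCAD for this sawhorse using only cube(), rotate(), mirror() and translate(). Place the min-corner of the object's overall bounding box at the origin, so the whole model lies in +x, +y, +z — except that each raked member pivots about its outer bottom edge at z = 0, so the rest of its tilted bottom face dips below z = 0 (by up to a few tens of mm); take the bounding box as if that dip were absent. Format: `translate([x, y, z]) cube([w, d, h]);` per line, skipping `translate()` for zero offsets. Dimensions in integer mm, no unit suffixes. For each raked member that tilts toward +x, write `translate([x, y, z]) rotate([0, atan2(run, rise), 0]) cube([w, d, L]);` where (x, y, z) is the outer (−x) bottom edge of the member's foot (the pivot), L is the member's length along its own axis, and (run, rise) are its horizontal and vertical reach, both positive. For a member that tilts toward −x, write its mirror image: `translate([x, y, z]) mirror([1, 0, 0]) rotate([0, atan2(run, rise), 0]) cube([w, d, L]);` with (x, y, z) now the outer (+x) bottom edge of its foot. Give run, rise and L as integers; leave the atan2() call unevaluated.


translate([144, 0, 640]) cube([107, 826, 80]);
translate([0, 94, 0]) rotate([0, atan2(144, 640), 0]) cube([30, 39, 656]);
translate([395, 94, 0]) mirror([1, 0, 0]) rotate([0, atan2(144, 640), 0]) cube([30, 39, 656]);
translate([0, 693, 0]) rotate([0, atan2(144, 640), 0]) cube([30, 39, 656]);
translate([395, 693, 0]) mirror([1, 0, 0]) rotate([0, atan2(144, 640), 0]) cube([30, 39, 656]);


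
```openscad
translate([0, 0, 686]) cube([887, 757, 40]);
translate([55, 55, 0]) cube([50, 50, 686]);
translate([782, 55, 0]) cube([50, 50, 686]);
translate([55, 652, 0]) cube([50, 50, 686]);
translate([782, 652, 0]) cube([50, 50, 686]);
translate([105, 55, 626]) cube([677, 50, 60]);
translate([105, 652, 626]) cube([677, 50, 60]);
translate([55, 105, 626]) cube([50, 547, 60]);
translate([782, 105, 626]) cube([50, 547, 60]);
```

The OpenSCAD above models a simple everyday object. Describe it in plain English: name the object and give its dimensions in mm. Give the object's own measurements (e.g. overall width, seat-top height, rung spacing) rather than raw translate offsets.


A table: top 887 mm (x) × 757 mm (y), 40 mm thick, upper face at z = 726 mm, on four 50×50 mm square legs, each inset 55 mm from the nearest pair of top edges from z = 0 to the bottom of the top. Four apron rails, 50 mm thick and 60 mm tall, run between adjacent legs with their top edges flush with the underside of the top and their outer faces flush with the legs' outer faces.


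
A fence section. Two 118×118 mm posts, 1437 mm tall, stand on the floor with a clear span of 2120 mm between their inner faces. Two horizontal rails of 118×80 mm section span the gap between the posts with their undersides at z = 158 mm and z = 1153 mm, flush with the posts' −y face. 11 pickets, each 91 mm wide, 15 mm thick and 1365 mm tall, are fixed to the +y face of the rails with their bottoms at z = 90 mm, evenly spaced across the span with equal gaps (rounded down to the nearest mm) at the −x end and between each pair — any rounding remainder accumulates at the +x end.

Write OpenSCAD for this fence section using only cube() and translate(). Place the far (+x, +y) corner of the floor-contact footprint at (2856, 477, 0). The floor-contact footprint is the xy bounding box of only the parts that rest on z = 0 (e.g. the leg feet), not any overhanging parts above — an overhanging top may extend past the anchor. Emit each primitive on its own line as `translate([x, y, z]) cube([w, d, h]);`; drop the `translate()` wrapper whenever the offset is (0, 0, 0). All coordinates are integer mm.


translate([500, 359, 0]) cube([118, 118, 1437]);
translate([2738, 359, 0]) cube([118, 118, 1437]);
translate([618, 359, 158]) cube([2120, 118, 80]);
translate([618, 359, 1153]) cube([2120, 118, 80]);
translate([711, 477, 90]) cube([91, 15, 1365]);
translate([895, 477, 90]) cube([91, 15, 1365]);
translate([1079, 477, 90]) cube([91, 15, 1365]);
translate([1263, 477, 90]) cube([91, 15, 1365]);
translate([1447, 477, 90]) cube([91, 15, 1365]);
translate([1631, 477, 90]) cube([91, 15, 1365]);
translate([1815, 477, 90]) cube([91, 15, 1365]);
translate([1999, 477, 90]) cube([91, 15, 1365]);
translate([2183, 477, 90]) cube([91, 15, 1365]);
translate([2367, 477, 90]) cube([91, 15, 1365]);
translate([2551, 477, 90]) cube([91, 15, 1365]);
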